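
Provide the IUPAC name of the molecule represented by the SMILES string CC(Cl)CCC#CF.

5-chloro-1-fluorohex-1-yne

Counting along the main chain through the multiple bond gives 6 carbons: the parent is hexane.
The chain contains a C≡C triple bond, so the unsaturation ending is -yne.
The numbering direction is chosen so that numbering from this end puts the triple bond at C-1 rather than C-5.
That gives the triple bond between C-1 and C-2; a chloro group at C-5; a fluoro group at C-1.
Substituent prefixes are cited in alphabetical order (multiplying prefixes like di-/tri- are ignored for ordering).
The name is 5-chloro-1-fluorohex-1-yne.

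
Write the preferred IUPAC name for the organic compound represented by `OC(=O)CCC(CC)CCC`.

4-ethylheptanoic acid

The longest chain bearing the –COOH group is 7 carbons long (heptane).
A carboxylic acid (terminal –COOH) is the principal characteristic group, giving the suffix -oic acid.
Choose the numbering such that the carboxylic acid carbon is C-1 by definition.
With this numbering: an ethyl group at C-4.
Assembling the pieces gives 4-ethylheptanoic acid.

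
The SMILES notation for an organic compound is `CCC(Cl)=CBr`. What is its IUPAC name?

Counting along the main chain through the multiple bond gives 4 carbons: the parent is butane.
A C=C double bond in the chain gives the infix -ene-.
Number the chain so that numbering from this end puts the double bond at C-1 rather than C-3.
With this numbering: the double bond between C-1 and C-2; a bromo group at C-1; a chloro group at C-2.
Prefixes are listed alphabetically: bromo, chloro.
Putting it together: 1-bromo-2-chlorobut-1-ene.

1-bromo-2-chlorobut-1-ene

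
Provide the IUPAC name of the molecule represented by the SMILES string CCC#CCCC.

The longest carbon chain that includes the multiple bond has 7 carbons, so the parent hydride is heptane.
The chain contains a C≡C triple bond, so the unsaturation ending is -yne.
Number the chain so that numbering from this end puts the triple bond at C-3 rather than C-4.
With this numbering: the triple bond between C-3 and C-4.
Assembling the pieces gives hept-3-yne.

hept-3-yne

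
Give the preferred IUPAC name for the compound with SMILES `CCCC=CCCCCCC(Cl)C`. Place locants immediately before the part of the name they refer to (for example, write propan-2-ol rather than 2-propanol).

11-chlorododec-4-ene

The longest carbon chain that includes the multiple bond has 12 carbons, so the parent hydride is dodecane.
The chain contains a C=C double bond, so the unsaturation ending is -ene.
Choose the numbering such that numbering from this end puts the double bond at C-4 rather than C-8.
This places the double bond between C-4 and C-5; a chloro group at C-11.
The name is 11-chlorododec-4-ene.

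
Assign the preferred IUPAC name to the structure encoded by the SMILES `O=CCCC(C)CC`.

4-methylhexanal

The longest carbon chain that includes the –CHO group has 6 carbons, so the parent hydride is hexane.
The highest-priority functional group is an aldehyde (terminal –CHO), so the name ends in -al.
Choose the numbering such that the aldehyde carbon is C-1 by definition.
This places a methyl group at C-4.
Putting it together: 4-methylhexanal.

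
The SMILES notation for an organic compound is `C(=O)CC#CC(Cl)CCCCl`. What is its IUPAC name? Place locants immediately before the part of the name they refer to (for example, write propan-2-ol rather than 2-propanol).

5,8-dichlorooct-3-ynal

Counting along the main chain through the –CHO group and the multiple bond gives 8 carbons: the parent is octane.
The principal characteristic group is an aldehyde (terminal –CHO), named with the suffix -al.
There is one C≡C triple bond, indicated by the ending -yne.
Choose the numbering such that the aldehyde carbon is C-1 by definition.
With this numbering: the triple bond between C-3 and C-4; chloro groups at C-5 and C-8.
Putting it together: 5,8-dichlorooct-3-ynal.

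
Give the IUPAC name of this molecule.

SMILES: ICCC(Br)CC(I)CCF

The longest carbon chain is 7 atoms: the parent is heptane.
Choose the numbering such that the locant sets are identical either way, so the alphabetically earlier bromo substituent takes the lower locant (3 rather than 5).
With this numbering: a bromo group at C-3; a fluoro group at C-7; iodo groups at C-1 and C-5.
Prefixes are listed alphabetically: bromo, fluoro, iodo.
The name is 3-bromo-7-fluoro-1,5-diiodoheptane.

3-bromo-7-fluoro-1,5-diiodoheptane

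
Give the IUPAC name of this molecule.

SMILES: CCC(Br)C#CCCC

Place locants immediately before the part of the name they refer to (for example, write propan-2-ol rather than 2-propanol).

3-bromooct-4-yne

Counting along the main chain through the multiple bond gives 8 carbons: the parent is octane.
The chain contains a C≡C triple bond, so the unsaturation ending is -yne.
Choose the numbering such that the substituent locant set {3} is lower than {6} at the first point of difference.
That gives the triple bond between C-4 and C-5; a bromo group at C-3.
Putting it together: 3-bromooct-4-yne.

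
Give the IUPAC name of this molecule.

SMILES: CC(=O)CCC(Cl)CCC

The longest chain bearing the carbonyl is 8 carbons long (octane).
A ketone (C=O on an internal carbon) is the principal characteristic group, giving the suffix -one.
Choose the numbering such that numbering from this end puts the carbonyl group at C-2 rather than C-7.
This places the carbonyl at C-2; a chloro group at C-5.
Putting it together: 5-chlorooctan-2-one.

5-chlorooctan-2-one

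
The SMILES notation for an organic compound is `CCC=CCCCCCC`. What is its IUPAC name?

The longest chain bearing the multiple bond is 10 carbons long (decane).
The chain contains a C=C double bond, so the unsaturation ending is -ene.
The numbering direction is chosen so that numbering from this end puts the double bond at C-3 rather than C-7.
With this numbering: the double bond between C-3 and C-4.
Assembling the pieces gives dec-3-ene.

dec-3-ene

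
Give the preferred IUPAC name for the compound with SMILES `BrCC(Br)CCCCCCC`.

The longest carbon chain is 9 atoms: the parent is nonane.
Number the chain so that the substituent locant set {1,2} is lower than {8,9} at the first point of difference.
With this numbering: bromo groups at C-1 and C-2.
Assembling the pieces gives 1,2-dibromononane.

1,2-dibromononane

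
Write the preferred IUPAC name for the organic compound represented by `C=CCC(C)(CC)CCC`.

4-ethyl-4-methylhept-1-ene

The longest chain bearing the multiple bond is 7 carbons long (heptane).
The chain contains a C=C double bond, so the unsaturation ending is -ene.
Choose the numbering such that numbering from this end puts the double bond at C-1 rather than C-6.
With this numbering: the double bond between C-1 and C-2; an ethyl group at C-4; a methyl group at C-4.
Prefixes are listed alphabetically: ethyl, methyl.
The name is 4-ethyl-4-methylhept-1-ene.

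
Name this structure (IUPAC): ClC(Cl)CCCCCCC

1,1-dichlorooctane

The parent chain contains 8 carbons (octane).
The numbering direction is chosen so that the substituent locant set {1,1} is lower than {8,8} at the first point of difference.
With this numbering: two chloro groups at C-1.
The name is 1,1-dichlorooctane.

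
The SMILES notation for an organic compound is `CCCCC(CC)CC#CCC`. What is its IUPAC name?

6-ethyldec-3-yne

The longest chain bearing the multiple bond is 10 carbons long (decane).
There is one C≡C triple bond, indicated by the ending -yne.
Number the chain so that numbering from this end puts the triple bond at C-3 rather than C-7.
With this numbering: the triple bond between C-3 and C-4; an ethyl group at C-6.
Putting it together: 6-ethyldec-3-yne.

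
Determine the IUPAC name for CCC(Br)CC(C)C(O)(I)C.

Counting along the main chain through the –OH group gives 7 carbons: the parent is heptane.
The principal characteristic group is an alcohol (–OH), named with the suffix -ol.
The numbering direction is chosen so that numbering from this end puts the hydroxyl group at C-2 rather than C-6.
That gives the hydroxyl at C-2; a bromo group at C-5; an iodo group at C-2; a methyl group at C-3.
Prefixes are listed alphabetically: bromo, iodo, methyl.
Assembling the pieces gives 5-bromo-2-iodo-3-methylheptan-2-ol.

5-bromo-2-iodo-3-methylheptan-2-ol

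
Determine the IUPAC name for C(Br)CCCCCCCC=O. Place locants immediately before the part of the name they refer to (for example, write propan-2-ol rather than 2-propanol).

9-bromononanal

The longest carbon chain that includes the –CHO group has 9 carbons, so the parent hydride is nonane.
An aldehyde (terminal –CHO) is the principal characteristic group, giving the suffix -al.
Number the chain so that the aldehyde carbon is C-1 by definition.
This places a bromo group at C-9.
The name is 9-bromononanal.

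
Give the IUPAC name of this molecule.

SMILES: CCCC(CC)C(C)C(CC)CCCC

The longest carbon chain is 10 atoms: the parent is decane.
Number the chain so that the substituent locant set {4,5,6} is lower than {5,6,7} at the first point of difference.
That gives ethyl groups at C-4 and C-6; a methyl group at C-5.
Prefixes are listed alphabetically: ethyl, methyl.
Assembling the pieces gives 4,6-diethyl-5-methyldecane.

4,6-diethyl-5-methyldecane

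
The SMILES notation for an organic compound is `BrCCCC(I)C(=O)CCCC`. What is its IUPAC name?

The longest chain bearing the carbonyl is 9 carbons long (nonane).
The highest-priority functional group is a ketone (C=O on an internal carbon), so the name ends in -one.
Number the chain so that the substituent locant set {1,4} is lower than {6,9} at the first point of difference.
This places the carbonyl at C-5; a bromo group at C-1; an iodo group at C-4.
Prefixes are listed alphabetically: bromo, iodo.
The name is 1-bromo-4-iodononan-5-one.

1-bromo-4-iodononan-5-one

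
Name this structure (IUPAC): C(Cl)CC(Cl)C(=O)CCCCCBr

9-bromo-1,3-dichlorononan-4-one

The longest carbon chain that includes the carbonyl has 9 carbons, so the parent hydride is nonane.
The principal characteristic group is a ketone (C=O on an internal carbon), named with the suffix -one.
The numbering direction is chosen so that numbering from this end puts the carbonyl group at C-4 rather than C-6.
That gives the carbonyl at C-4; a bromo group at C-9; chloro groups at C-1 and C-3.
Prefixes are listed alphabetically: bromo, chloro.
The name is 9-bromo-1,3-dichlorononan-4-one.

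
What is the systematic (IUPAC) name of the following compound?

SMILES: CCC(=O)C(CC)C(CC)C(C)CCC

Counting along the main chain through the carbonyl gives 9 carbons: the parent is nonane.
A ketone (C=O on an internal carbon) is the principal characteristic group, giving the suffix -one.
Number the chain so that numbering from this end puts the carbonyl group at C-3 rather than C-7.
This places the carbonyl at C-3; ethyl groups at C-4 and C-5; a methyl group at C-6.
Substituent prefixes are cited in alphabetical order (multiplying prefixes like di-/tri- are ignored for ordering).
Assembling the pieces gives 4,5-diethyl-6-methylnonan-3-one.

4,5-diethyl-6-methylnonan-3-one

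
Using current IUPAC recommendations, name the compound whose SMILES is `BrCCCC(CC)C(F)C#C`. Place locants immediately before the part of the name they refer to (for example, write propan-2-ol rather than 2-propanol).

7-bromo-4-ethyl-3-fluorohept-1-yne

Counting along the main chain through the multiple bond gives 7 carbons: the parent is heptane.
The chain contains a C≡C triple bond, so the unsaturation ending is -yne.
Choose the numbering such that numbering from this end puts the triple bond at C-1 rather than C-6.
With this numbering: the triple bond between C-1 and C-2; a bromo group at C-7; an ethyl group at C-4; a fluoro group at C-3.
Substituent prefixes are cited in alphabetical order (multiplying prefixes like di-/tri- are ignored for ordering).
Putting it together: 7-bromo-4-ethyl-3-fluorohept-1-yne.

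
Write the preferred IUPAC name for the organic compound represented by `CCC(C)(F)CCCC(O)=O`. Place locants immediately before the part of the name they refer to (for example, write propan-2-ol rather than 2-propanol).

5-fluoro-5-methylheptanoic acid

The longest chain bearing the –COOH group is 7 carbons long (heptane).
A carboxylic acid (terminal –COOH) is the principal characteristic group, giving the suffix -oic acid.
Number the chain so that the carboxylic acid carbon is C-1 by definition.
With this numbering: a fluoro group at C-5; a methyl group at C-5.
Prefixes are listed alphabetically: fluoro, methyl.
Putting it together: 5-fluoro-5-methylheptanoic acid.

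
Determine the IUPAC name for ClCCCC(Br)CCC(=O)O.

4-bromo-7-chloroheptanoic acid

The longest chain bearing the –COOH group is 7 carbons long (heptane).
The principal characteristic group is a carboxylic acid (terminal –COOH), named with the suffix -oic acid.
The numbering direction is chosen so that the carboxylic acid carbon is C-1 by definition.
This places a bromo group at C-4; a chloro group at C-7.
The substituents are ordered alphabetically, ignoring any di-/tri- multipliers.
The name is 4-bromo-7-chloroheptanoic acid.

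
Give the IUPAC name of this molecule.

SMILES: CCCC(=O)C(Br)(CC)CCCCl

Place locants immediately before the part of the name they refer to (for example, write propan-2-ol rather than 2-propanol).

The longest chain bearing the carbonyl is 8 carbons long (octane).
The principal characteristic group is a ketone (C=O on an internal carbon), named with the suffix -one.
The numbering direction is chosen so that numbering from this end puts the carbonyl group at C-4 rather than C-5.
This places the carbonyl at C-4; a bromo group at C-5; a chloro group at C-8; an ethyl group at C-5.
Substituent prefixes are cited in alphabetical order (multiplying prefixes like di-/tri- are ignored for ordering).
Assembling the pieces gives 5-bromo-8-chloro-5-ethyloctan-4-one.

5-bromo-8-chloro-5-ethyloctan-4-one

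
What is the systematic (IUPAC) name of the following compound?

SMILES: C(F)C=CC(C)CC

The longest chain bearing the multiple bond is 6 carbons long (hexane).
There is one C=C double bond, indicated by the ending -ene.
Choose the numbering such that numbering from this end puts the double bond at C-2 rather than C-4.
This places the double bond between C-2 and C-3; a fluoro group at C-1; a methyl group at C-4.
Substituent prefixes are cited in alphabetical order (multiplying prefixes like di-/tri- are ignored for ordering).
Putting it together: 1-fluoro-4-methylhex-2-ene.

1-fluoro-4-methylhex-2-ene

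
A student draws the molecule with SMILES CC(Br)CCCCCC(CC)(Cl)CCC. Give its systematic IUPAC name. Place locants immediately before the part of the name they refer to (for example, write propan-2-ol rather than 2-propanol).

The longest carbon chain is 11 atoms: the parent is undecane.
Number the chain so that the substituent locant set {2,8,8} is lower than {4,4,10} at the first point of difference.
This places a bromo group at C-2; a chloro group at C-8; an ethyl group at C-8.
Substituent prefixes are cited in alphabetical order (multiplying prefixes like di-/tri- are ignored for ordering).
The name is 2-bromo-8-chloro-8-ethylundecane.

2-bromo-8-chloro-8-ethylundecane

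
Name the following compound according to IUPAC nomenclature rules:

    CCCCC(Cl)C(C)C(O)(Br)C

2-bromo-4-chloro-3-methyloctan-2-ol

Counting along the main chain through the –OH group gives 8 carbons: the parent is octane.
The principal characteristic group is an alcohol (–OH), named with the suffix -ol.
The numbering direction is chosen so that numbering from this end puts the hydroxyl group at C-2 rather than C-7.
This places the hydroxyl at C-2; a bromo group at C-2; a chloro group at C-4; a methyl group at C-3.
The substituents are ordered alphabetically, ignoring any di-/tri- multipliers.
The name is 2-bromo-4-chloro-3-methyloctan-2-ol.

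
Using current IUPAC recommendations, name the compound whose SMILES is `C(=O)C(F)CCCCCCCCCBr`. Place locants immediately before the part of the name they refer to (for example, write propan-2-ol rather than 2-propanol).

Counting along the main chain through the –CHO group gives 11 carbons: the parent is undecane.
An aldehyde (terminal –CHO) is the principal characteristic group, giving the suffix -al.
The numbering direction is chosen so that the aldehyde carbon is C-1 by definition.
That gives a bromo group at C-11; a fluoro group at C-2.
Substituent prefixes are cited in alphabetical order (multiplying prefixes like di-/tri- are ignored for ordering).
Putting it together: 11-bromo-2-fluoroundecanal.

11-bromo-2-fluoroundecanal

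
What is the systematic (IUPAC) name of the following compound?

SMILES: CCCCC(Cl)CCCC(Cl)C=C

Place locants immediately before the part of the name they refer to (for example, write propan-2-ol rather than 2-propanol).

3,7-dichloroundec-1-ene

The longest chain bearing the multiple bond is 11 carbons long (undecane).
The chain contains a C=C double bond, so the unsaturation ending is -ene.
Choose the numbering such that numbering from this end puts the double bond at C-1 rather than C-10.
That gives the double bond between C-1 and C-2; chloro groups at C-3 and C-7.
The name is 3,7-dichloroundec-1-ene.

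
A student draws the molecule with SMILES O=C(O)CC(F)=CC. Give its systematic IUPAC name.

The longest carbon chain that includes the –COOH group and the multiple bond has 5 carbons, so the parent hydride is pentane.
The principal characteristic group is a carboxylic acid (terminal –COOH), named with the suffix -oic acid.
There is one C=C double bond, indicated by the ending -ene.
Choose the numbering such that the carboxylic acid carbon is C-1 by definition.
That gives the double bond between C-3 and C-4; a fluoro group at C-3.
Assembling the pieces gives 3-fluoropent-3-enoic acid.

3-fluoropent-3-enoic acid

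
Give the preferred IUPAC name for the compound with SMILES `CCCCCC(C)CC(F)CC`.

3-fluoro-5-methyldecane

The longest continuous carbon chain has 10 atoms, so the parent hydride is decane.
Choose the numbering such that the substituent locant set {3,5} is lower than {6,8} at the first point of difference.
This places a fluoro group at C-3; a methyl group at C-5.
The substituents are ordered alphabetically, ignoring any di-/tri- multipliers.
The name is 3-fluoro-5-methyldecane.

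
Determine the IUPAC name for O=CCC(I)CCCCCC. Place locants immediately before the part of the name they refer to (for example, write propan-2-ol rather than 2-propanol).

3-iodononanal

Counting along the main chain through the –CHO group gives 9 carbons: the parent is nonane.
An aldehyde (terminal –CHO) is the principal characteristic group, giving the suffix -al.
Number the chain so that the aldehyde carbon is C-1 by definition.
With this numbering: an iodo group at C-3.
Putting it together: 3-iodononanal.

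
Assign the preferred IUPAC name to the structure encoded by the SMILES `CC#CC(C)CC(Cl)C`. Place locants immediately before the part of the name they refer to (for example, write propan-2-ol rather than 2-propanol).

Counting along the main chain through the multiple bond gives 7 carbons: the parent is heptane.
A C≡C triple bond in the chain gives the infix -yne-.
Number the chain so that numbering from this end puts the triple bond at C-2 rather than C-5.
That gives the triple bond between C-2 and C-3; a chloro group at C-6; a methyl group at C-4.
Substituent prefixes are cited in alphabetical order (multiplying prefixes like di-/tri- are ignored for ordering).
The name is 6-chloro-4-methylhept-2-yne.

6-chloro-4-methylhept-2-yne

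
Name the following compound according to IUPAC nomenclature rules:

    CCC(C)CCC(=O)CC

6-methyloctan-3-one

Counting along the main chain through the carbonyl gives 8 carbons: the parent is octane.
A ketone (C=O on an internal carbon) is the principal characteristic group, giving the suffix -one.
The numbering direction is chosen so that numbering from this end puts the carbonyl group at C-3 rather than C-6.
This places the carbonyl at C-3; a methyl group at C-6.
Putting it together: 6-methyloctan-3-one.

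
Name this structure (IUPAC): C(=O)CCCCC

Counting along the main chain through the –CHO group gives 6 carbons: the parent is hexane.
An aldehyde (terminal –CHO) is the principal characteristic group, giving the suffix -al.
The numbering direction is chosen so that the aldehyde carbon is C-1 by definition.
Assembling the pieces gives hexanal.

hexanal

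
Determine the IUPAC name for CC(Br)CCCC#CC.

7-bromooct-2-yne

Counting along the main chain through the multiple bond gives 8 carbons: the parent is octane.
A C≡C triple bond in the chain gives the infix -yne-.
Choose the numbering such that numbering from this end puts the triple bond at C-2 rather than C-6.
With this numbering: the triple bond between C-2 and C-3; a bromo group at C-7.
Assembling the pieces gives 7-bromooct-2-yne.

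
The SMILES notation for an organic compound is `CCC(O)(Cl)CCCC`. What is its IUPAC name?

3-chloroheptan-3-ol

The longest chain bearing the –OH group is 7 carbons long (heptane).
The highest-priority functional group is an alcohol (–OH), so the name ends in -ol.
Choose the numbering such that numbering from this end puts the hydroxyl group at C-3 rather than C-5.
That gives the hydroxyl at C-3; a chloro group at C-3.
The name is 3-chloroheptan-3-ol.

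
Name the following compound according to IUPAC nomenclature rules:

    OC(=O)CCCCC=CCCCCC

The longest carbon chain that includes the –COOH group and the multiple bond has 12 carbons, so the parent hydride is dodecane.
The highest-priority functional group is a carboxylic acid (terminal –COOH), so the name ends in -oic acid.
A C=C double bond in the chain gives the infix -ene-.
Number the chain so that the carboxylic acid carbon is C-1 by definition.
With this numbering: the double bond between C-6 and C-7.
The name is dodec-6-enoic acid.

dodec-6-enoic acid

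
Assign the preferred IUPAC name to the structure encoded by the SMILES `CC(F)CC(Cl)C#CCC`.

5-chloro-7-fluorooct-3-yne

The longest carbon chain that includes the multiple bond has 8 carbons, so the parent hydride is octane.
There is one C≡C triple bond, indicated by the ending -yne.
The numbering direction is chosen so that numbering from this end puts the triple bond at C-3 rather than C-5.
This places the triple bond between C-3 and C-4; a chloro group at C-5; a fluoro group at C-7.
Prefixes are listed alphabetically: chloro, fluoro.
Assembling the pieces gives 5-chloro-7-fluorooct-3-yne.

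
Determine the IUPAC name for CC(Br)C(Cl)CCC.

The parent chain contains 6 carbons (hexane).
Choose the numbering such that the substituent locant set {2,3} is lower than {4,5} at the first point of difference.
This places a bromo group at C-2; a chloro group at C-3.
The substituents are ordered alphabetically, ignoring any di-/tri- multipliers.
The name is 2-bromo-3-chlorohexane.

2-bromo-3-chlorohexane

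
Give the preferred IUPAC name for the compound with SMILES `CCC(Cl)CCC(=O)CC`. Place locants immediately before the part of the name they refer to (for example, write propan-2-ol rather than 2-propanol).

Counting along the main chain through the carbonyl gives 8 carbons: the parent is octane.
A ketone (C=O on an internal carbon) is the principal characteristic group, giving the suffix -one.
The numbering direction is chosen so that numbering from this end puts the carbonyl group at C-3 rather than C-6.
With this numbering: the carbonyl at C-3; a chloro group at C-6.
The name is 6-chlorooctan-3-one.

6-chlorooctan-3-one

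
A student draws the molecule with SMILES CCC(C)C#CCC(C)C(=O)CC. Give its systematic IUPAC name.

The longest chain bearing the carbonyl and the multiple bond is 10 carbons long (decane).
The principal characteristic group is a ketone (C=O on an internal carbon), named with the suffix -one.
A C≡C triple bond in the chain gives the infix -yne-.
The numbering direction is chosen so that numbering from this end puts the carbonyl group at C-3 rather than C-8.
This places the carbonyl at C-3; the triple bond between C-6 and C-7; methyl groups at C-4 and C-8.
The name is 4,8-dimethyldec-6-yn-3-one.

4,8-dimethyldec-6-yn-3-one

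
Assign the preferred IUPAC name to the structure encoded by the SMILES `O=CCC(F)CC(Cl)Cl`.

5,5-dichloro-3-fluoropentanal

The longest chain bearing the –CHO group is 5 carbons long (pentane).
The principal characteristic group is an aldehyde (terminal –CHO), named with the suffix -al.
The numbering direction is chosen so that the aldehyde carbon is C-1 by definition.
This places two chloro groups at C-5; a fluoro group at C-3.
Prefixes are listed alphabetically: chloro, fluoro.
Putting it together: 5,5-dichloro-3-fluoropentanal.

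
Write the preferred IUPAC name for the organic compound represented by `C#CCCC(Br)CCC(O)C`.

5-bromonon-8-yn-2-ol

The longest chain bearing the –OH group and the multiple bond is 9 carbons long (nonane).
The principal characteristic group is an alcohol (–OH), named with the suffix -ol.
There is one C≡C triple bond, indicated by the ending -yne.
The numbering direction is chosen so that numbering from this end puts the hydroxyl group at C-2 rather than C-8.
That gives the hydroxyl at C-2; the triple bond between C-8 and C-9; a bromo group at C-5.
Putting it together: 5-bromonon-8-yn-2-ol.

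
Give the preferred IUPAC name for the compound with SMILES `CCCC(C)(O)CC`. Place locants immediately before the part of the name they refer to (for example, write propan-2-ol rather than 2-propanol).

3-methylhexan-3-ol

The longest chain bearing the –OH group is 6 carbons long (hexane).
An alcohol (–OH) is the principal characteristic group, giving the suffix -ol.
Choose the numbering such that numbering from this end puts the hydroxyl group at C-3 rather than C-4.
This places the hydroxyl at C-3; a methyl group at C-3.
Putting it together: 3-methylhexan-3-ol.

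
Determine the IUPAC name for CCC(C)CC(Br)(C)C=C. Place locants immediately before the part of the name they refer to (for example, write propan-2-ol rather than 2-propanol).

The longest chain bearing the multiple bond is 7 carbons long (heptane).
There is one C=C double bond, indicated by the ending -ene.
Choose the numbering such that numbering from this end puts the double bond at C-1 rather than C-6.
This places the double bond between C-1 and C-2; a bromo group at C-3; methyl groups at C-3 and C-5.
Prefixes are listed alphabetically: bromo, methyl.
Putting it together: 3-bromo-3,5-dimethylhept-1-ene.

3-bromo-3,5-dimethylhept-1-ene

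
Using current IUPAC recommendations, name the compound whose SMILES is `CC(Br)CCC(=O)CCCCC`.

The longest chain bearing the carbonyl is 10 carbons long (decane).
The principal characteristic group is a ketone (C=O on an internal carbon), named with the suffix -one.
The numbering direction is chosen so that numbering from this end puts the carbonyl group at C-5 rather than C-6.
This places the carbonyl at C-5; a bromo group at C-2.
The name is 2-bromodecan-5-one.

2-bromodecan-5-one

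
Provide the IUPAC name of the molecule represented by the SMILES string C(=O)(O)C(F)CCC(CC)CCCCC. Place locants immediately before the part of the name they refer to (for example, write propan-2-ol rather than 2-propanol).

5-ethyl-2-fluorodecanoic acid

The longest chain bearing the –COOH group is 10 carbons long (decane).
The principal characteristic group is a carboxylic acid (terminal –COOH), named with the suffix -oic acid.
Number the chain so that the carboxylic acid carbon is C-1 by definition.
This places an ethyl group at C-5; a fluoro group at C-2.
Substituent prefixes are cited in alphabetical order (multiplying prefixes like di-/tri- are ignored for ordering).
Assembling the pieces gives 5-ethyl-2-fluorodecanoic acid.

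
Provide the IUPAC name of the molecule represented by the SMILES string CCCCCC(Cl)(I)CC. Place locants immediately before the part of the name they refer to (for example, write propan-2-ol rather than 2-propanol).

The longest carbon chain is 8 atoms: the parent is octane.
Number the chain so that the substituent locant set {3,3} is lower than {6,6} at the first point of difference.
This places a chloro group at C-3; an iodo group at C-3.
Prefixes are listed alphabetically: chloro, iodo.
Putting it together: 3-chloro-3-iodooctane.

3-chloro-3-iodooctane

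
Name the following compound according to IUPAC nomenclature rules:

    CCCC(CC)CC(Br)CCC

4-bromo-6-ethylnonane

The longest continuous carbon chain has 9 atoms, so the parent hydride is nonane.
The numbering direction is chosen so that the locant sets are identical either way, so the alphabetically earlier bromo substituent takes the lower locant (4 rather than 6).
That gives a bromo group at C-4; an ethyl group at C-6.
Prefixes are listed alphabetically: bromo, ethyl.
The name is 4-bromo-6-ethylnonane.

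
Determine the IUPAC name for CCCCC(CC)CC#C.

The longest carbon chain that includes the multiple bond has 8 carbons, so the parent hydride is octane.
A C≡C triple bond in the chain gives the infix -yne-.
Number the chain so that numbering from this end puts the triple bond at C-1 rather than C-7.
That gives the triple bond between C-1 and C-2; an ethyl group at C-4.
Assembling the pieces gives 4-ethyloct-1-yne.

4-ethyloct-1-yne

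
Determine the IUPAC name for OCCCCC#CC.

The longest carbon chain that includes the –OH group and the multiple bond has 7 carbons, so the parent hydride is heptane.
The principal characteristic group is an alcohol (–OH), named with the suffix -ol.
There is one C≡C triple bond, indicated by the ending -yne.
The numbering direction is chosen so that numbering from this end puts the hydroxyl group at C-1 rather than C-7.
That gives the hydroxyl at C-1; the triple bond between C-5 and C-6.
Putting it together: hept-5-yn-1-ol.

hept-5-yn-1-ol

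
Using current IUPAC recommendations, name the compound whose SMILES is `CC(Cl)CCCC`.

2-chlorohexane

The longest continuous carbon chain has 6 atoms, so the parent hydride is hexane.
The numbering direction is chosen so that the substituent locant set {2} is lower than {5} at the first point of difference.
This places a chloro group at C-2.
The name is 2-chlorohexane.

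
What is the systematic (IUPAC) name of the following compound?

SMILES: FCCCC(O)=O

4-fluorobutanoic acid

The longest chain bearing the –COOH group is 4 carbons long (butane).
The principal characteristic group is a carboxylic acid (terminal –COOH), named with the suffix -oic acid.
The numbering direction is chosen so that the carboxylic acid carbon is C-1 by definition.
This places a fluoro group at C-4.
Assembling the pieces gives 4-fluorobutanoic acid.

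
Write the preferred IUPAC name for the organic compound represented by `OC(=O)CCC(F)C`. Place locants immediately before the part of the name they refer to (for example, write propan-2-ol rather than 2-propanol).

4-fluoropentanoic acid

The longest carbon chain that includes the –COOH group has 5 carbons, so the parent hydride is pentane.
The highest-priority functional group is a carboxylic acid (terminal –COOH), so the name ends in -oic acid.
Choose the numbering such that the carboxylic acid carbon is C-1 by definition.
That gives a fluoro group at C-4.
Putting it together: 4-fluoropentanoic acid.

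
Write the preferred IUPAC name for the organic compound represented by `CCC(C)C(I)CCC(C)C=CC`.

7-iodo-4,8-dimethyldec-2-ene

Counting along the main chain through the multiple bond gives 10 carbons: the parent is decane.
The chain contains a C=C double bond, so the unsaturation ending is -ene.
Number the chain so that numbering from this end puts the double bond at C-2 rather than C-8.
With this numbering: the double bond between C-2 and C-3; an iodo group at C-7; methyl groups at C-4 and C-8.
Substituent prefixes are cited in alphabetical order (multiplying prefixes like di-/tri- are ignored for ordering).
Assembling the pieces gives 7-iodo-4,8-dimethyldec-2-ene.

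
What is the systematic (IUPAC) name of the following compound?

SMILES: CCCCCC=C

The longest chain bearing the multiple bond is 7 carbons long (heptane).
A C=C double bond in the chain gives the infix -ene-.
Choose the numbering such that numbering from this end puts the double bond at C-1 rather than C-6.
This places the double bond between C-1 and C-2.
Assembling the pieces gives hept-1-ene.

hept-1-ene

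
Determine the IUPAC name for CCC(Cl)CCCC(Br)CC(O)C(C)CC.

6-bromo-10-chloro-3-methyldodecan-4-ol

Counting along the main chain through the –OH group gives 12 carbons: the parent is dodecane.
The principal characteristic group is an alcohol (–OH), named with the suffix -ol.
Choose the numbering such that numbering from this end puts the hydroxyl group at C-4 rather than C-9.
This places the hydroxyl at C-4; a bromo group at C-6; a chloro group at C-10; a methyl group at C-3.
Prefixes are listed alphabetically: bromo, chloro, methyl.
Putting it together: 6-bromo-10-chloro-3-methyldodecan-4-ol.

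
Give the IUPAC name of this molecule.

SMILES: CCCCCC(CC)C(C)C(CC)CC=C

The longest chain bearing the multiple bond is 11 carbons long (undecane).
A C=C double bond in the chain gives the infix -ene-.
Number the chain so that numbering from this end puts the double bond at C-1 rather than C-10.
This places the double bond between C-1 and C-2; ethyl groups at C-4 and C-6; a methyl group at C-5.
The substituents are ordered alphabetically, ignoring any di-/tri- multipliers.
Putting it together: 4,6-diethyl-5-methylundec-1-ene.

4,6-diethyl-5-methylundec-1-ene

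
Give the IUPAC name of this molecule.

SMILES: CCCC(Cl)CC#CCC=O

Counting along the main chain through the –CHO group and the multiple bond gives 9 carbons: the parent is nonane.
An aldehyde (terminal –CHO) is the principal characteristic group, giving the suffix -al.
The chain contains a C≡C triple bond, so the unsaturation ending is -yne.
The numbering direction is chosen so that the aldehyde carbon is C-1 by definition.
That gives the triple bond between C-3 and C-4; a chloro group at C-6.
Putting it together: 6-chloronon-3-ynal.

6-chloronon-3-ynal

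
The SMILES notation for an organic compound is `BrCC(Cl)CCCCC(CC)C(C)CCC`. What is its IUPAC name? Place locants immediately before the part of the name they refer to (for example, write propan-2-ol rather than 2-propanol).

1-bromo-2-chloro-7-ethyl-8-methylundecane

The longest continuous carbon chain has 11 atoms, so the parent hydride is undecane.
Choose the numbering such that the substituent locant set {1,2,7,8} is lower than {4,5,10,11} at the first point of difference.
With this numbering: a bromo group at C-1; a chloro group at C-2; an ethyl group at C-7; a methyl group at C-8.
Substituent prefixes are cited in alphabetical order (multiplying prefixes like di-/tri- are ignored for ordering).
Assembling the pieces gives 1-bromo-2-chloro-7-ethyl-8-methylundecane.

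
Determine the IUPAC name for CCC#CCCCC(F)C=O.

The longest carbon chain that includes the –CHO group and the multiple bond has 9 carbons, so the parent hydride is nonane.
The principal characteristic group is an aldehyde (terminal –CHO), named with the suffix -al.
The chain contains a C≡C triple bond, so the unsaturation ending is -yne.
Choose the numbering such that the aldehyde carbon is C-1 by definition.
That gives the triple bond between C-6 and C-7; a fluoro group at C-2.
Assembling the pieces gives 2-fluoronon-6-ynal.

2-fluoronon-6-ynal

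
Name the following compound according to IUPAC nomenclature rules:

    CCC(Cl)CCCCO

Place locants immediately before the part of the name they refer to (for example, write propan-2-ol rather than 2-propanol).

Counting along the main chain through the –OH group gives 7 carbons: the parent is heptane.
The principal characteristic group is an alcohol (–OH), named with the suffix -ol.
Number the chain so that numbering from this end puts the hydroxyl group at C-1 rather than C-7.
That gives the hydroxyl at C-1; a chloro group at C-5.
Putting it together: 5-chloroheptan-1-ol.

5-chloroheptan-1-ol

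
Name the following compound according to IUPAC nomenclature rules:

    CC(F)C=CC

The longest carbon chain that includes the multiple bond has 5 carbons, so the parent hydride is pentane.
There is one C=C double bond, indicated by the ending -ene.
The numbering direction is chosen so that numbering from this end puts the double bond at C-2 rather than C-3.
With this numbering: the double bond between C-2 and C-3; a fluoro group at C-4.
The name is 4-fluoropent-2-ene.

4-fluoropent-2-ene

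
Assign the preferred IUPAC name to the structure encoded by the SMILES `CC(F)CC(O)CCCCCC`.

Counting along the main chain through the –OH group gives 10 carbons: the parent is decane.
The principal characteristic group is an alcohol (–OH), named with the suffix -ol.
Choose the numbering such that numbering from this end puts the hydroxyl group at C-4 rather than C-7.
That gives the hydroxyl at C-4; a fluoro group at C-2.
Putting it together: 2-fluorodecan-4-ol.

2-fluorodecan-4-ol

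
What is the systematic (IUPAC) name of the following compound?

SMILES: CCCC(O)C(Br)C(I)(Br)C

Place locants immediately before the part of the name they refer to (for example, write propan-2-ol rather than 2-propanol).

The longest carbon chain that includes the –OH group has 7 carbons, so the parent hydride is heptane.
An alcohol (–OH) is the principal characteristic group, giving the suffix -ol.
Choose the numbering such that the substituent locant set {2,2,3} is lower than {5,6,6} at the first point of difference.
This places the hydroxyl at C-4; bromo groups at C-2 and C-3; an iodo group at C-2.
Substituent prefixes are cited in alphabetical order (multiplying prefixes like di-/tri- are ignored for ordering).
The name is 2,3-dibromo-2-iodoheptan-4-ol.

2,3-dibromo-2-iodoheptan-4-ol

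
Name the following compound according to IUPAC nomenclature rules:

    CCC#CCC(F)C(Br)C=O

2-bromo-3-fluorooct-5-ynal

Counting along the main chain through the –CHO group and the multiple bond gives 8 carbons: the parent is octane.
The principal characteristic group is an aldehyde (terminal –CHO), named with the suffix -al.
There is one C≡C triple bond, indicated by the ending -yne.
Choose the numbering such that the aldehyde carbon is C-1 by definition.
This places the triple bond between C-5 and C-6; a bromo group at C-2; a fluoro group at C-3.
Substituent prefixes are cited in alphabetical order (multiplying prefixes like di-/tri- are ignored for ordering).
The name is 2-bromo-3-fluorooct-5-ynal.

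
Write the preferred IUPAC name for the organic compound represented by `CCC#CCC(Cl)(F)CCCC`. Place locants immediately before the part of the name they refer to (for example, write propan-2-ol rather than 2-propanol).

Counting along the main chain through the multiple bond gives 10 carbons: the parent is decane.
There is one C≡C triple bond, indicated by the ending -yne.
Choose the numbering such that numbering from this end puts the triple bond at C-3 rather than C-7.
With this numbering: the triple bond between C-3 and C-4; a chloro group at C-6; a fluoro group at C-6.
The substituents are ordered alphabetically, ignoring any di-/tri- multipliers.
Assembling the pieces gives 6-chloro-6-fluorodec-3-yne.

6-chloro-6-fluorodec-3-yne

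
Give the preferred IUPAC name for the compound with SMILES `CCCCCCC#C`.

The longest chain bearing the multiple bond is 8 carbons long (octane).
There is one C≡C triple bond, indicated by the ending -yne.
Choose the numbering such that numbering from this end puts the triple bond at C-1 rather than C-7.
This places the triple bond between C-1 and C-2.
Putting it together: oct-1-yne.

oct-1-yne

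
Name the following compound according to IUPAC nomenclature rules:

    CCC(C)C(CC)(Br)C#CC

4-bromo-4-ethyl-5-methylhept-2-yne

The longest chain bearing the multiple bond is 7 carbons long (heptane).
There is one C≡C triple bond, indicated by the ending -yne.
Choose the numbering such that numbering from this end puts the triple bond at C-2 rather than C-5.
This places the triple bond between C-2 and C-3; a bromo group at C-4; an ethyl group at C-4; a methyl group at C-5.
Substituent prefixes are cited in alphabetical order (multiplying prefixes like di-/tri- are ignored for ordering).
The name is 4-bromo-4-ethyl-5-methylhept-2-yne.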